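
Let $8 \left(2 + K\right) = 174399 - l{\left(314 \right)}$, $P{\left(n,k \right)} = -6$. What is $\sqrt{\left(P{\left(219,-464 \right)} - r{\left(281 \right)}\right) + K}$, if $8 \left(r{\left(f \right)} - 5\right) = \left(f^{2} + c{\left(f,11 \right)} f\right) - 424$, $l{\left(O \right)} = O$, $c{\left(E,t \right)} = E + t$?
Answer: $3 \sqrt{186} \approx 40.915$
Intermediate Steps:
$r{\left(f \right)} = -48 + \frac{f^{2}}{8} + \frac{f \left(11 + f\right)}{8}$ ($r{\left(f \right)} = 5 + \frac{\left(f^{2} + \left(f + 11\right) f\right) - 424}{8} = 5 + \frac{\left(f^{2} + \left(11 + f\right) f\right) - 424}{8} = 5 + \frac{\left(f^{2} + f \left(11 + f\right)\right) - 424}{8} = 5 + \frac{-424 + f^{2} + f \left(11 + f\right)}{8} = 5 + \left(-53 + \frac{f^{2}}{8} + \frac{f \left(11 + f\right)}{8}\right) = -48 + \frac{f^{2}}{8} + \frac{f \left(11 + f\right)}{8}$)
$K = \frac{174069}{8}$ ($K = -2 + \frac{174399 - 314}{8} = -2 + \frac{1}{8} \cdot 174085 = -2 + \frac{174085}{8} = \frac{174069}{8} \approx 21759.0$)
$\sqrt{\left(P{\left(219,-464 \right)} - r{\left(281 \right)}\right) + K} = \sqrt{\left(-6 - \left(-48 + \frac{281^{2}}{4} + \frac{11}{8} \cdot 281\right)\right) + \frac{174069}{8}} = \sqrt{\left(-6 - \left(-48 + \frac{1}{4} \cdot 78961 + \frac{3091}{8}\right)\right) + \frac{174069}{8}} = \sqrt{\left(-6 - \left(-48 + \frac{78961}{4} + \frac{3091}{8}\right)\right) + \frac{174069}{8}} = \sqrt{\left(-6 - \frac{160629}{8}\right) + \frac{174069}{8}} = \sqrt{- \frac{160677}{8} + \frac{174069}{8}} = \sqrt{1674} = 3 \sqrt{186}$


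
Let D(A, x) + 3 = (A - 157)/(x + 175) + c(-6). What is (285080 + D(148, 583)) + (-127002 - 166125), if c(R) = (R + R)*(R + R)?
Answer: -5992757/758 ≈ -7906.0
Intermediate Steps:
c(R) = 4*R**2 (c(R) = (2*R)*(2*R) = 4*R**2)
D(A, x) = 141 + (-157 + A)/(175 + x) (D(A, x) = -3 + ((A - 157)/(x + 175) + 4*(-6)**2) = -3 + ((-157 + A)/(175 + x) + 4*36) = -3 + ((-157 + A)/(175 + x) + 144) = -3 + (144 + (-157 + A)/(175 + x)) = 141 + (-157 + A)/(175 + x))
(285080 + D(148, 583)) + (-127002 - 166125) = (285080 + (24518 + 148 + 141*583)/(175 + 583)) + (-127002 - 166125) = (285080 + (24518 + 148 + 82203)/758) - 293127 = (285080 + (1/758)*106869) - 293127 = (285080 + 106869/758) - 293127 = 216197509/758 - 293127 = -5992757/758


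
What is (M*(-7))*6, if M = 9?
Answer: -378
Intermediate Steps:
(M*(-7))*6 = (9*(-7))*6 = -63*6 = -378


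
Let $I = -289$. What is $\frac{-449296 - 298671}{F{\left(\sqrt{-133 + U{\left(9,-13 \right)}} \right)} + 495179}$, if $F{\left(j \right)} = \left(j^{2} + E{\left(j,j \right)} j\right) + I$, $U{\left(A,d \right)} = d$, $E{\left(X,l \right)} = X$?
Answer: $- \frac{747967}{494598} \approx -1.5123$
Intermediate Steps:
$F{\left(j \right)} = -289 + 2 j^{2}$ ($F{\left(j \right)} = \left(j^{2} + j j\right) - 289 = \left(j^{2} + j^{2}\right) - 289 = 2 j^{2} - 289 = -289 + 2 j^{2}$)
$\frac{-449296 - 298671}{F{\left(\sqrt{-133 + U{\left(9,-13 \right)}} \right)} + 495179} = \frac{-449296 - 298671}{\left(-289 + 2 \left(\sqrt{-133 - 13}\right)^{2}\right) + 495179} = - \frac{747967}{\left(-289 + 2 \left(\sqrt{-146}\right)^{2}\right) + 495179} = - \frac{747967}{\left(-289 + 2 \left(i \sqrt{146}\right)^{2}\right) + 495179} = - \frac{747967}{\left(-289 + 2 \left(-146\right)\right) + 495179} = - \frac{747967}{\left(-289 - 292\right) + 495179} = - \frac{747967}{-581 + 495179} = - \frac{747967}{494598}$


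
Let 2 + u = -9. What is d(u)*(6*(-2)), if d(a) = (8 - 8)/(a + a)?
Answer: 0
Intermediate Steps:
u = -11 (u = -2 - 9 = -11)
d(a) = 0 (d(a) = 0/((2*a)) = 0*(1/(2*a)) = 0)
d(u)*(6*(-2)) = 0*(6*(-2)) = 0*(-12) = 0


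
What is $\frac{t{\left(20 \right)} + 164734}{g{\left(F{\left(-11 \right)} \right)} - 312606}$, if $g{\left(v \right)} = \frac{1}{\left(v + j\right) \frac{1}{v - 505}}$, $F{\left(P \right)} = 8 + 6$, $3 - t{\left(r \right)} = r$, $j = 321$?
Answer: $- \frac{55180195}{104723501} \approx -0.52691$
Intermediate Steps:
$t{\left(r \right)} = 3 - r$
$F{\left(P \right)} = 14$
$g{\left(v \right)} = \frac{-505 + v}{321 + v}$ ($g{\left(v \right)} = \frac{1}{\left(v + 321\right) \frac{1}{v - 505}} = \frac{1}{\left(321 + v\right) \frac{1}{-505 + v}} = \frac{1}{\frac{1}{-505 + v} \left(321 + v\right)} = \frac{-505 + v}{321 + v}$)
$\frac{t{\left(20 \right)} + 164734}{g{\left(F{\left(-11 \right)} \right)} - 312606} = \frac{\left(3 - 20\right) + 164734}{\frac{-505 + 14}{321 + 14} - 312606} = \frac{\left(3 - 20\right) + 164734}{\frac{1}{335} \left(-491\right) - 312606} = \frac{-17 + 164734}{\frac{1}{335} \left(-491\right) - 312606} = \frac{164717}{- \frac{491}{335} - 312606} = \frac{164717}{- \frac{104723501}{335}} = 164717 \left(- \frac{335}{104723501}\right) = - \frac{55180195}{104723501}$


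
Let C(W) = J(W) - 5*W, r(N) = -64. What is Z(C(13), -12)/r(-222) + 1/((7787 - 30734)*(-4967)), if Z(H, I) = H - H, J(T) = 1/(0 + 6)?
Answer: 1/113977749 ≈ 8.7736e-9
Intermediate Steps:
J(T) = 1/6
C(W) = 1/6 - 5*W
Z(H, I) = 0
Z(C(13), -12)/r(-222) + 1/((7787 - 30734)*(-4967)) = 0/(-64) + 1/((7787 - 30734)*(-4967)) = 0*(-1/64) - 1/4967/(-22947) = 0 - 1/22947*(-1/4967) = 0 + 1/113977749 = 1/113977749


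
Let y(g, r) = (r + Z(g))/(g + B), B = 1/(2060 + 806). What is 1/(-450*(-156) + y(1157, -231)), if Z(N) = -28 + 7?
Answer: 157903/11084756208 ≈ 1.4245e-5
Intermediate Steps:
Z(N) = -21
B = 1/2866 ≈ 0.00034892
y(g, r) = (-21 + r)/(1/2866 + g) (y(g, r) = (r - 21)/(g + 1/2866) = (-21 + r)/(1/2866 + g))
1/(-450*(-156) + y(1157, -231)) = 1/(-450*(-156) + 2866*(-21 - 231)/(1 + 2866*1157)) = 1/(70200 + 2866*(-252)/(1 + 3315962)) = 1/(70200 + 2866*(-252)/3315963) = 1/(70200 + 2866*(1/3315963)*(-252)) = 1/(70200 - 34392/157903) = 1/(11084756208/157903) = 157903/11084756208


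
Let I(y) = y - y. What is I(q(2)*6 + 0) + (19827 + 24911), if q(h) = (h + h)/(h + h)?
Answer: 44738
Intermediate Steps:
q(h) = 1 (q(h) = (2*h)/((2*h)) = (2*h)*(1/(2*h)) = 1)
I(y) = 0
I(q(2)*6 + 0) + (19827 + 24911) = 0 + (19827 + 24911) = 0 + 44738 = 44738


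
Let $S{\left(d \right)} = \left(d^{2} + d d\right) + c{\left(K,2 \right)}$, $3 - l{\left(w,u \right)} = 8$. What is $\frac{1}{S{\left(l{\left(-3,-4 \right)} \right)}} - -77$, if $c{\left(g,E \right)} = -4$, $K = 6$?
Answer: $\frac{3543}{46} \approx 77.022$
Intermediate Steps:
$l{\left(w,u \right)} = -5$ ($l{\left(w,u \right)} = 3 - 8 = -5$)
$S{\left(d \right)} = -4 + 2 d^{2}$ ($S{\left(d \right)} = \left(d^{2} + d d\right) - 4 = \left(d^{2} + d^{2}\right) - 4 = 2 d^{2} - 4 = -4 + 2 d^{2}$)
$\frac{1}{S{\left(l{\left(-3,-4 \right)} \right)}} - -77 = \frac{1}{-4 + 2 \left(-5\right)^{2}} - -77 = \frac{1}{-4 + 2 \cdot 25} + 77 = \frac{1}{-4 + 50} + 77 = \frac{1}{46} + 77 = \frac{3543}{46}$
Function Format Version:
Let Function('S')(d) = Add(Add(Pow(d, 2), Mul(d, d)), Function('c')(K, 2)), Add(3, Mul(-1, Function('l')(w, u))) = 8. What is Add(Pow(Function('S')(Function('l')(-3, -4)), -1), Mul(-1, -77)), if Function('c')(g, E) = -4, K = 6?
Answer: Rational(3543, 46) ≈ 77.022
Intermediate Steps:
Function('l')(w, u) = -5 (Function('l')(w, u) = Add(3, Mul(-1, 8)) = Add(3, -8) = -5)
Function('S')(d) = Add(-4, Mul(2, Pow(d, 2))) (Function('S')(d) = Add(Add(Pow(d, 2), Mul(d, d)), -4) = Add(Add(Pow(d, 2), Pow(d, 2)), -4) = Add(Mul(2, Pow(d, 2)), -4) = Add(-4, Mul(2, Pow(d, 2))))
Add(Pow(Function('S')(Function('l')(-3, -4)), -1), Mul(-1, -77)) = Add(Pow(Add(-4, Mul(2, Pow(-5, 2))), -1), Mul(-1, -77)) = Add(Pow(Add(-4, Mul(2, 25)), -1), 77) = Add(Pow(Add(-4, 50), -1), 77) = Add(Pow(46, -1), 77) = Add(Rational(1, 46), 77) = Rational(3543, 46)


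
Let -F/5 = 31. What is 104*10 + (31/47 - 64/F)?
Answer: 7584213/7285 ≈ 1041.1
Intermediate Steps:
F = -155 (F = -5*31 = -155)
104*10 + (31/47 - 64/F) = 104*10 + (31/47 - 64/(-155)) = 1040 + (31*(1/47) - 64*(-1/155)) = 1040 + (31/47 + 64/155) = 1040 + 7813/7285 = 7584213/7285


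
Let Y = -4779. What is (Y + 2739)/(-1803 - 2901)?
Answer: 85/196 ≈ 0.43367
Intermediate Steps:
(Y + 2739)/(-1803 - 2901) = (-4779 + 2739)/(-1803 - 2901) = -2040/(-4704) = -2040*(-1/4704) = 85/196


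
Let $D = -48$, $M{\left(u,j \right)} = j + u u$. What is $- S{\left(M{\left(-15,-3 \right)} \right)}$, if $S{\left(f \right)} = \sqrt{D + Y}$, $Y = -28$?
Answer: $- 2 i \sqrt{19} \approx - 8.7178 i$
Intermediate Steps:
$M{\left(u,j \right)} = j + u^{2}$
$S{\left(f \right)} = 2 i \sqrt{19}$ ($S{\left(f \right)} = \sqrt{-48 - 28} = \sqrt{-76} = 2 i \sqrt{19}$)
$- S{\left(M{\left(-15,-3 \right)} \right)} = - 2 i \sqrt{19}$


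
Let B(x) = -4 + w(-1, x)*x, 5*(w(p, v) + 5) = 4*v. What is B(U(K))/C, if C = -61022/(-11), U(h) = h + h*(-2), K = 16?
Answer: 594/11735 ≈ 0.050618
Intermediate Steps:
w(p, v) = -5 + 4*v/5 (w(p, v) = -5 + (4*v)/5 = -5 + 4*v/5)
U(h) = -h (U(h) = h - 2*h = -h)
B(x) = -4 + x*(-5 + 4*x/5) (B(x) = -4 + (-5 + 4*x/5)*x = -4 + x*(-5 + 4*x/5))
C = 61022/11 (C = -61022*(-1)/11 = -4694*(-13/11) = 61022/11 ≈ 5547.5)
B(U(K))/C = (-4 + (-1*16)*(-25 + 4*(-1*16))/5)/(61022/11) = (-4 + (1/5)*(-16)*(-25 + 4*(-16)))*(11/61022) = (-4 + (1/5)*(-16)*(-25 - 64))*(11/61022) = (-4 + (1/5)*(-16)*(-89))*(11/61022) = (-4 + 1424/5)*(11/61022) = (1404/5)*(11/61022) = 594/11735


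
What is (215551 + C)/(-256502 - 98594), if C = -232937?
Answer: 8693/177548 ≈ 0.048961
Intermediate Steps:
(215551 + C)/(-256502 - 98594) = (215551 - 232937)/(-256502 - 98594) = -17386/(-355096) = -17386*(-1/355096) = 8693/177548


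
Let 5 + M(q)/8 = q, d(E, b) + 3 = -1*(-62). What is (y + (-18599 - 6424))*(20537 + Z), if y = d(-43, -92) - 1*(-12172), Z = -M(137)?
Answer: -249200952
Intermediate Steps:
d(E, b) = 59 (d(E, b) = -3 - 1*(-62) = -3 + 62 = 59)
M(q) = -40 + 8*q
Z = -1056 (Z = -(-40 + 8*137) = -(-40 + 1096) = -1*1056 = -1056)
y = 12231 (y = 59 - 1*(-12172) = 59 + 12172 = 12231)
(y + (-18599 - 6424))*(20537 + Z) = (12231 + (-18599 - 6424))*(20537 - 1056) = (12231 - 25023)*19481 = -12792*19481 = -249200952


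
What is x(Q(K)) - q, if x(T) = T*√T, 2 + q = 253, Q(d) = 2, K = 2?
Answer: -251 + 2*√2 ≈ -248.17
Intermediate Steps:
q = 251 (q = -2 + 253 = 251)
x(T) = T^(3/2)
x(Q(K)) - q = 2^(3/2) - 1*251 = 2*√2 - 251 = -251 + 2*√2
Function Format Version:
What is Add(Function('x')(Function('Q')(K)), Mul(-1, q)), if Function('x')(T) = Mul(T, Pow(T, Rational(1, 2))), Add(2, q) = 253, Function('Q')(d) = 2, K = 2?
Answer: Add(-251, Mul(2, Pow(2, Rational(1, 2)))) ≈ -248.17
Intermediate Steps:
q = 251 (q = Add(-2, 253) = 251)
Function('x')(T) = Pow(T, Rational(3, 2))
Add(Function('x')(Function('Q')(K)), Mul(-1, q)) = Add(Pow(2, Rational(3, 2)), Mul(-1, 251)) = Add(Mul(2, Pow(2, Rational(1, 2))), -251) = Add(-251, Mul(2, Pow(2, Rational(1, 2))))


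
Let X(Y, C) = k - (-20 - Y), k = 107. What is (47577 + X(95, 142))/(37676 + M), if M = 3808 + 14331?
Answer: 15933/18605 ≈ 0.85638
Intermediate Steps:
X(Y, C) = 127 + Y (X(Y, C) = 107 - (-20 - Y) = 107 + (20 + Y) = 127 + Y)
M = 18139
(47577 + X(95, 142))/(37676 + M) = (47577 + (127 + 95))/(37676 + 18139) = (47577 + 222)/55815 = 47799*(1/55815) = 15933/18605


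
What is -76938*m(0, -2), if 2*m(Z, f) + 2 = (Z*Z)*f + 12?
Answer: -384690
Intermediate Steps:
m(Z, f) = 5 + f*Z²/2 (m(Z, f) = -1 + ((Z*Z)*f + 12)/2 = -1 + (Z²*f + 12)/2 = -1 + (f*Z² + 12)/2 = -1 + (12 + f*Z²)/2 = -1 + (6 + f*Z²/2) = 5 + f*Z²/2)
-76938*m(0, -2) = -76938*(5 + (½)*(-2)*0²) = -76938*(5 + (½)*(-2)*0) = -76938*(5 + 0) = -76938*5 = -384690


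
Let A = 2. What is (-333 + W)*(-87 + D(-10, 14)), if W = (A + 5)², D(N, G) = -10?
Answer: 27548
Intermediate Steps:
W = 49 (W = (2 + 5)² = 7² = 49)
(-333 + W)*(-87 + D(-10, 14)) = (-333 + 49)*(-87 - 10) = -284*(-97) = 27548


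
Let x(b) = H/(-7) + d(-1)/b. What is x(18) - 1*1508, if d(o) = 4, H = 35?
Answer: -13615/9 ≈ -1512.8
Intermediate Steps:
x(b) = -5 + 4/b (x(b) = 35/(-7) + 4/b = 35*(-⅐) + 4/b = -5 + 4/b)
x(18) - 1*1508 = (-5 + 4/18) - 1*1508 = (-5 + 4*(1/18)) - 1508 = (-5 + 2/9) - 1508 = -43/9 - 1508 = -13615/9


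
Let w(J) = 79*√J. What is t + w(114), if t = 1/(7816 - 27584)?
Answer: -1/19768 + 79*√114 ≈ 843.49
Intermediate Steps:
t = -1/19768 (t = 1/(-19768) = -1/19768 ≈ -5.0587e-5)
t + w(114) = -1/19768 + 79*√114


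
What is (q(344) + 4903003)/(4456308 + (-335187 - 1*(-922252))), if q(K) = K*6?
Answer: 4905067/5043373 ≈ 0.97258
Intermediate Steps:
q(K) = 6*K
(q(344) + 4903003)/(4456308 + (-335187 - 1*(-922252))) = (6*344 + 4903003)/(4456308 + (-335187 - 1*(-922252))) = (2064 + 4903003)/(4456308 + (-335187 + 922252)) = 4905067/(4456308 + 587065) = 4905067/5043373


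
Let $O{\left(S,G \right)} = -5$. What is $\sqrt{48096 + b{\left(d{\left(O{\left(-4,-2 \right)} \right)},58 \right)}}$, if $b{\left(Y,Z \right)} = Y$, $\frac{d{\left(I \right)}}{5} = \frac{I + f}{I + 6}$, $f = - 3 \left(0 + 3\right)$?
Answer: $\sqrt{48026} \approx 219.15$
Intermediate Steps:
$f = -9$ ($f = \left(-3\right) 3 = -9$)
$d{\left(I \right)} = \frac{5 \left(-9 + I\right)}{6 + I}$ ($d{\left(I \right)} = 5 \frac{I - 9}{I + 6} = 5 \frac{-9 + I}{6 + I} = \frac{5 \left(-9 + I\right)}{6 + I}$)
$\sqrt{48096 + b{\left(d{\left(O{\left(-4,-2 \right)} \right)},58 \right)}} = \sqrt{48096 + \frac{5 \left(-9 - 5\right)}{6 - 5}} = \sqrt{48096 + 5 \cdot 1^{-1} \left(-14\right)} = \sqrt{48096 + 5 \cdot 1 \left(-14\right)} = \sqrt{48096 - 70} = \sqrt{48026}$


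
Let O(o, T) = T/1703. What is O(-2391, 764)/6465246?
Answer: 382/5505156969 ≈ 6.9389e-8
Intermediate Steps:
O(o, T) = T/1703 (O(o, T) = T*(1/1703) = T/1703)
O(-2391, 764)/6465246 = ((1/1703)*764)/6465246 = (764/1703)*(1/6465246) = 382/5505156969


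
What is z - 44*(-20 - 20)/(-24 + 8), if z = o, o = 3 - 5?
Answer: -112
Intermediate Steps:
o = -2
z = -2
z - 44*(-20 - 20)/(-24 + 8) = -2 - 44*(-20 - 20)/(-24 + 8) = -2 - (-1760)/(-16) = -2 - (-1760)*(-1)/16 = -2 - 44*5/2 = -2 - 110 = -112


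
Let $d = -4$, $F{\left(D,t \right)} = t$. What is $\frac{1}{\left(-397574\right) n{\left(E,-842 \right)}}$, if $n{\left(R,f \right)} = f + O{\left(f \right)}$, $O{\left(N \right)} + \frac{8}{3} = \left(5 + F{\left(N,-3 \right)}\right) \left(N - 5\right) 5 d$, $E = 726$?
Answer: $- \frac{3}{39401968844} \approx -7.6138 \cdot 10^{-11}$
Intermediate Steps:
$O{\left(N \right)} = \frac{592}{3} - 40 N$ ($O{\left(N \right)} = - \frac{8}{3} + \left(5 - 3\right) \left(N - 5\right) 5 \left(-4\right) = - \frac{8}{3} + 2 \left(-5 + N\right) 5 \left(-4\right) = - \frac{8}{3} + \left(-10 + 2 N\right) 5 \left(-4\right) = - \frac{8}{3} + \left(-50 + 10 N\right) \left(-4\right) = - \frac{8}{3} - \left(-200 + 40 N\right) = \frac{592}{3} - 40 N$)
$n{\left(R,f \right)} = \frac{592}{3} - 39 f$ ($n{\left(R,f \right)} = f - \left(- \frac{592}{3} + 40 f\right) = \frac{592}{3} - 39 f$)
$\frac{1}{\left(-397574\right) n{\left(E,-842 \right)}} = \frac{1}{\left(-397574\right) \left(\frac{592}{3} - -32838\right)} = - \frac{1}{397574 \left(\frac{592}{3} + 32838\right)} = - \frac{1}{397574 \cdot \frac{99106}{3}} = \left(- \frac{1}{397574}\right) \frac{3}{99106} = - \frac{3}{39401968844}$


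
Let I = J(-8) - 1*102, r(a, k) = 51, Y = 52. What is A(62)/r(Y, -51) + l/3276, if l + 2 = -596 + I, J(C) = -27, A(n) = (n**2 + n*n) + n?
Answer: 8450641/55692 ≈ 151.74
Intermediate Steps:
A(n) = n + 2*n**2 (A(n) = (n**2 + n**2) + n = 2*n**2 + n = n + 2*n**2)
I = -129 (I = -27 - 1*102 = -27 - 102 = -129)
l = -727 (l = -2 + (-596 - 129) = -2 - 725 = -727)
A(62)/r(Y, -51) + l/3276 = (62*(1 + 2*62))/51 - 727/3276 = (62*(1 + 124))*(1/51) - 727*1/3276 = (62*125)*(1/51) - 727/3276 = 7750*(1/51) - 727/3276 = 7750/51 - 727/3276 = 8450641/55692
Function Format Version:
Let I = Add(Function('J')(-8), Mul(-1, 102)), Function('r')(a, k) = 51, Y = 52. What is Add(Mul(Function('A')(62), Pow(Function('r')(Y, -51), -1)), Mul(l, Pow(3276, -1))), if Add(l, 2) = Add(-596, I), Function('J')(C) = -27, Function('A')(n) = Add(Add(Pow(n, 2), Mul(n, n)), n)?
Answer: Rational(8450641, 55692) ≈ 151.74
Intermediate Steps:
Function('A')(n) = Add(n, Mul(2, Pow(n, 2))) (Function('A')(n) = Add(Add(Pow(n, 2), Pow(n, 2)), n) = Add(Mul(2, Pow(n, 2)), n) = Add(n, Mul(2, Pow(n, 2))))
I = -129 (I = Add(-27, Mul(-1, 102)) = Add(-27, -102) = -129)
l = -727 (l = Add(-2, Add(-596, -129)) = Add(-2, -725) = -727)
Add(Mul(Function('A')(62), Pow(Function('r')(Y, -51), -1)), Mul(l, Pow(3276, -1))) = Add(Mul(Mul(62, Add(1, Mul(2, 62))), Pow(51, -1)), Mul(-727, Pow(3276, -1))) = Add(Mul(Mul(62, Add(1, 124)), Rational(1, 51)), Mul(-727, Rational(1, 3276))) = Add(Mul(Mul(62, 125), Rational(1, 51)), Rational(-727, 3276)) = Add(Mul(7750, Rational(1, 51)), Rational(-727, 3276)) = Add(Rational(7750, 51), Rational(-727, 3276)) = Rational(8450641, 55692)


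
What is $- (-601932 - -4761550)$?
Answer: $-4159618$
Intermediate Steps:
$- (-601932 - -4761550) = - (-601932 + 4761550) = \left(-1\right) 4159618 = -4159618$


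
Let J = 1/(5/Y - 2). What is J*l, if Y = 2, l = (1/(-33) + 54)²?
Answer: 6343922/1089 ≈ 5825.5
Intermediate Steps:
l = 3171961/1089 (l = (-1/33 + 54)² = (1781/33)² = 3171961/1089 ≈ 2912.7)
J = 2 (J = 1/(5/2 - 2) = 1/(½) = 2)
J*l = 2*(3171961/1089) = 6343922/1089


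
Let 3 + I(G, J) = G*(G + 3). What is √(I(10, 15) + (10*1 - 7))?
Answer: √130 ≈ 11.402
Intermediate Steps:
I(G, J) = -3 + G*(3 + G) (I(G, J) = -3 + G*(G + 3) = -3 + G*(3 + G))
√(I(10, 15) + (10*1 - 7)) = √((-3 + 10² + 3*10) + (10*1 - 7)) = √((-3 + 100 + 30) + (10 - 7)) = √(127 + 3) = √130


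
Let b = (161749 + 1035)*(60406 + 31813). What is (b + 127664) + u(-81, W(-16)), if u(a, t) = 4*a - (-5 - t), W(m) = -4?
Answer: 15011905037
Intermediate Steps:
b = 15011777696 (b = 162784*92219 = 15011777696)
u(a, t) = 5 + t + 4*a (u(a, t) = 4*a + (5 + t) = 5 + t + 4*a)
(b + 127664) + u(-81, W(-16)) = (15011777696 + 127664) + (5 - 4 + 4*(-81)) = 15011905360 + (5 - 4 - 324) = 15011905360 - 323 = 15011905037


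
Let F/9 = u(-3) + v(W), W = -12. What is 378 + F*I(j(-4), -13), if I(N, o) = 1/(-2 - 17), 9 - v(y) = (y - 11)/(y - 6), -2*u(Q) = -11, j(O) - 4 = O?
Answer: 7063/19 ≈ 371.74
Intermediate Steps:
j(O) = 4 + O
u(Q) = 11/2 (u(Q) = -1/2*(-11) = 11/2)
v(y) = 9 - (-11 + y)/(-6 + y) (v(y) = 9 - (y - 11)/(y - 6) = 9 - (-11 + y)/(-6 + y))
I(N, o) = -1/19 (I(N, o) = 1/(-19) = -1/19)
F = 119 (F = 9*(11/2 + (-43 + 8*(-12))/(-6 - 12)) = 9*(11/2 + (-43 - 96)/(-18)) = 9*(11/2 - 1/18*(-139)) = 9*(11/2 + 139/18) = 9*(119/9) = 119)
378 + F*I(j(-4), -13) = 378 + 119*(-1/19) = 378 - 119/19 = 7063/19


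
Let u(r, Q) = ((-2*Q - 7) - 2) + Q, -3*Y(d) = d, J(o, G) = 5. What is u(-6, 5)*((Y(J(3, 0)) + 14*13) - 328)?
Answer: 6202/3 ≈ 2067.3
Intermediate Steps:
Y(d) = -d/3
u(r, Q) = -9 - Q (u(r, Q) = ((-7 - 2*Q) - 2) + Q = (-9 - 2*Q) + Q = -9 - Q)
u(-6, 5)*((Y(J(3, 0)) + 14*13) - 328) = (-9 - 1*5)*((-⅓*5 + 14*13) - 328) = (-9 - 5)*((-5/3 + 182) - 328) = -14*(541/3 - 328) = -14*(-443/3) = 6202/3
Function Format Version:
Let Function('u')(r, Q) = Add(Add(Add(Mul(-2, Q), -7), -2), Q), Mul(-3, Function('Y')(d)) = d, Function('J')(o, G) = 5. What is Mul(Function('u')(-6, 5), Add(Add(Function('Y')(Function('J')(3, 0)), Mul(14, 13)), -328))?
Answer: Rational(6202, 3) ≈ 2067.3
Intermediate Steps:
Function('Y')(d) = Mul(Rational(-1, 3), d)
Function('u')(r, Q) = Add(-9, Mul(-1, Q)) (Function('u')(r, Q) = Add(Add(Add(-7, Mul(-2, Q)), -2), Q) = Add(Add(-9, Mul(-2, Q)), Q) = Add(-9, Mul(-1, Q)))
Mul(Function('u')(-6, 5), Add(Add(Function('Y')(Function('J')(3, 0)), Mul(14, 13)), -328)) = Mul(Add(-9, Mul(-1, 5)), Add(Add(Mul(Rational(-1, 3), 5), Mul(14, 13)), -328)) = Mul(Add(-9, -5), Add(Add(Rational(-5, 3), 182), -328)) = Mul(-14, Add(Rational(541, 3), -328)) = Mul(-14, Rational(-443, 3)) = Rational(6202, 3)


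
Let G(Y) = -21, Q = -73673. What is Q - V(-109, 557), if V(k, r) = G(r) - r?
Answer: -73095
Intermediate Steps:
V(k, r) = -21 - r
Q - V(-109, 557) = -73673 - (-21 - 1*557) = -73673 - (-21 - 557) = -73673 - 1*(-578) = -73673 + 578 = -73095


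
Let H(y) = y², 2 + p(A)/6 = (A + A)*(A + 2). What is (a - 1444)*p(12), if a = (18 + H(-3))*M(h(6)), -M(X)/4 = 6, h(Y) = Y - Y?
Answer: -4192368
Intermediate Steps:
p(A) = -12 + 12*A*(2 + A) (p(A) = -12 + 6*((A + A)*(A + 2)) = -12 + 6*((2*A)*(2 + A)) = -12 + 6*(2*A*(2 + A)) = -12 + 12*A*(2 + A))
h(Y) = 0
M(X) = -24 (M(X) = -4*6 = -24)
a = -648 (a = (18 + (-3)²)*(-24) = (18 + 9)*(-24) = 27*(-24) = -648)
(a - 1444)*p(12) = (-648 - 1444)*(-12 + 12*12² + 24*12) = -2092*(-12 + 12*144 + 288) = -2092*(-12 + 1728 + 288) = -2092*2004 = -4192368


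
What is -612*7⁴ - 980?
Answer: -1470392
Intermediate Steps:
-612*7⁴ - 980 = -612*2401 - 980 = -1469412 - 980 = -1470392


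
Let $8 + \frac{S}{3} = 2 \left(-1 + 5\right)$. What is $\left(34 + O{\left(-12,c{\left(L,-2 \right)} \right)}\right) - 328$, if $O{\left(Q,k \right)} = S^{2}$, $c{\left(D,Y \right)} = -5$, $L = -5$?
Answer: $-294$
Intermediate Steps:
$S = 0$ ($S = -24 + 3 \cdot 2 \left(-1 + 5\right) = -24 + 3 \cdot 2 \cdot 4 = -24 + 3 \cdot 8 = -24 + 24 = 0$)
$O{\left(Q,k \right)} = 0$ ($O{\left(Q,k \right)} = 0^{2} = 0$)
$\left(34 + O{\left(-12,c{\left(L,-2 \right)} \right)}\right) - 328 = \left(34 + 0\right) - 328 = 34 - 328 = -294$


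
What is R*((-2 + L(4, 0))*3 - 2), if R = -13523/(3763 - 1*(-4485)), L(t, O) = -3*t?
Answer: 148753/2062 ≈ 72.140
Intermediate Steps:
R = -13523/8248 (R = -13523/(3763 + 4485) = -13523/8248 ≈ -1.6395)
R*((-2 + L(4, 0))*3 - 2) = -13523*((-2 - 3*4)*3 - 2)/8248 = -13523*((-2 - 12)*3 - 2)/8248 = -13523*(-14*3 - 2)/8248 = -13523*(-42 - 2)/8248 = -13523/8248*(-44) = 148753/2062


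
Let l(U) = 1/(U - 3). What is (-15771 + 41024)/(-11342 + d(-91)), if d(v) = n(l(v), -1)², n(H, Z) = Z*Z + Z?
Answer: -25253/11342 ≈ -2.2265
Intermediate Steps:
l(U) = 1/(-3 + U)
n(H, Z) = Z + Z² (n(H, Z) = Z² + Z = Z + Z²)
d(v) = 0 (d(v) = (-(1 - 1))² = (-1*0)² = 0² = 0)
(-15771 + 41024)/(-11342 + d(-91)) = (-15771 + 41024)/(-11342 + 0) = 25253/(-11342) = 25253*(-1/11342) = -25253/11342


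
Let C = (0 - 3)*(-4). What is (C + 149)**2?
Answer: 25921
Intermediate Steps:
C = 12 (C = -3*(-4) = 12)
(C + 149)**2 = (12 + 149)**2 = 161**2 = 25921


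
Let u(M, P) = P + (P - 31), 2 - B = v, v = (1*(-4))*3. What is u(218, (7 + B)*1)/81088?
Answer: 11/81088 ≈ 0.00013566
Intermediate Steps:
v = -12 (v = -4*3 = -12)
B = 14 (B = 2 - 1*(-12) = 2 + 12 = 14)
u(M, P) = -31 + 2*P (u(M, P) = P + (-31 + P) = -31 + 2*P)
u(218, (7 + B)*1)/81088 = (-31 + 2*((7 + 14)*1))/81088 = (-31 + 2*(21*1))*(1/81088) = (-31 + 2*21)*(1/81088) = (-31 + 42)*(1/81088) = 11*(1/81088) = 11/81088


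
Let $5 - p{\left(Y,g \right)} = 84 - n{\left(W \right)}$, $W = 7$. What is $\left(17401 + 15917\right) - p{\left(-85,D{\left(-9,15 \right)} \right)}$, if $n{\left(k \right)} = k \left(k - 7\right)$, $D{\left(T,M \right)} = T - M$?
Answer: $33397$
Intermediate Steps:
$n{\left(k \right)} = k \left(-7 + k\right)$
$p{\left(Y,g \right)} = -79$ ($p{\left(Y,g \right)} = 5 - \left(84 - 7 \left(-7 + 7\right)\right) = 5 - \left(84 - 7 \cdot 0\right) = 5 - \left(84 - 0\right) = 5 - \left(84 + 0\right) = 5 - 84 = -79$)
$\left(17401 + 15917\right) - p{\left(-85,D{\left(-9,15 \right)} \right)} = \left(17401 + 15917\right) - -79 = 33318 + 79 = 33397$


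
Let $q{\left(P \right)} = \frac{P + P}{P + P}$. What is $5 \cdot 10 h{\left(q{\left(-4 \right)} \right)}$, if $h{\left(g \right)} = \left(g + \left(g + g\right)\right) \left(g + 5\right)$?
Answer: $900$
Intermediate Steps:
$q{\left(P \right)} = 1$ ($q{\left(P \right)} = \frac{2 P}{2 P} = 2 P \frac{1}{2 P} = 1$)
$h{\left(g \right)} = 3 g \left(5 + g\right)$ ($h{\left(g \right)} = \left(g + 2 g\right) \left(5 + g\right) = 3 g \left(5 + g\right)$)
$5 \cdot 10 h{\left(q{\left(-4 \right)} \right)} = 5 \cdot 10 \cdot 3 \cdot 1 \left(5 + 1\right) = 50 \cdot 3 \cdot 1 \cdot 6 = 50 \cdot 18 = 900$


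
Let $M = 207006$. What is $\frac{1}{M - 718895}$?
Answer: $- \frac{1}{511889} \approx -1.9535 \cdot 10^{-6}$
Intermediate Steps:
$\frac{1}{M - 718895} = \frac{1}{207006 - 718895} = \frac{1}{-511889} = - \frac{1}{511889}$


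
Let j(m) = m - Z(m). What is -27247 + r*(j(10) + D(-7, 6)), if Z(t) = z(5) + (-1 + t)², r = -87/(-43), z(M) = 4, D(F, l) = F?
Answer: -1178755/43 ≈ -27413.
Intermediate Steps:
r = 87/43 (r = -87*(-1/43) = 87/43 ≈ 2.0233)
Z(t) = 4 + (-1 + t)²
j(m) = -4 + m - (-1 + m)² (j(m) = m - (4 + (-1 + m)²) = m + (-4 - (-1 + m)²) = -4 + m - (-1 + m)²)
-27247 + r*(j(10) + D(-7, 6)) = -27247 + 87*((-4 + 10 - (-1 + 10)²) - 7)/43 = -27247 + 87*((-4 + 10 - 1*9²) - 7)/43 = -27247 + 87*((-4 + 10 - 1*81) - 7)/43 = -27247 + 87*((-4 + 10 - 81) - 7)/43 = -27247 + 87*(-75 - 7)/43 = -27247 + (87/43)*(-82) = -27247 - 7134/43 = -1178755/43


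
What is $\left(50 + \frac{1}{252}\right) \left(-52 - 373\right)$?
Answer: $- \frac{5355425}{252} \approx -21252.0$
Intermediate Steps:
$\left(50 + \frac{1}{252}\right) \left(-52 - 373\right) = \left(50 + \frac{1}{252}\right) \left(-425\right) = \frac{12601}{252} \left(-425\right) = - \frac{5355425}{252}$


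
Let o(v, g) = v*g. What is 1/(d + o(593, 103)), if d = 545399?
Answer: 1/606478 ≈ 1.6489e-6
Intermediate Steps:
o(v, g) = g*v
1/(d + o(593, 103)) = 1/(545399 + 103*593) = 1/(545399 + 61079) = 1/606478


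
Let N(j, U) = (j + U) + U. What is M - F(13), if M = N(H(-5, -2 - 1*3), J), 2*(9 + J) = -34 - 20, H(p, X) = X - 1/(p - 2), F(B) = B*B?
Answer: -1721/7 ≈ -245.86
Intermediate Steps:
F(B) = B²
H(p, X) = X - 1/(-2 + p)
J = -36 (J = -9 + (-34 - 20)/2 = -9 + (½)*(-54) = -9 - 27 = -36)
N(j, U) = j + 2*U (N(j, U) = (U + j) + U = j + 2*U)
M = -538/7 (M = (-1 - 2*(-2 - 1*3) + (-2 - 1*3)*(-5))/(-2 - 5) + 2*(-36) = (-1 - 2*(-2 - 3) + (-2 - 3)*(-5))/(-7) - 72 = -(-1 - 2*(-5) - 5*(-5))/7 - 72 = -(-1 + 10 + 25)/7 - 72 = -⅐*34 - 72 = -34/7 - 72 = -538/7 ≈ -76.857)
M - F(13) = -538/7 - 1*13² = -538/7 - 1*169 = -538/7 - 169 = -1721/7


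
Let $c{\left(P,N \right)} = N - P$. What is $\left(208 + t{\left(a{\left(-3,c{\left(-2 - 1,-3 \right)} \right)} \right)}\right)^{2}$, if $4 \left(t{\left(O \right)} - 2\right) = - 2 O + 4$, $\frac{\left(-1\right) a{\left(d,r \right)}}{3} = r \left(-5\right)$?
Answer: $44521$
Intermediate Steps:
$a{\left(d,r \right)} = 15 r$ ($a{\left(d,r \right)} = - 3 r \left(-5\right) = - 3 \left(- 5 r\right) = 15 r$)
$t{\left(O \right)} = 3 - \frac{O}{2}$ ($t{\left(O \right)} = 2 + \frac{- 2 O + 4}{4} = 2 + \frac{4 - 2 O}{4} = 2 - \left(-1 + \frac{O}{2}\right) = 3 - \frac{O}{2}$)
$\left(208 + t{\left(a{\left(-3,c{\left(-2 - 1,-3 \right)} \right)} \right)}\right)^{2} = \left(208 + \left(3 - \frac{15 \left(-3 - \left(-2 - 1\right)\right)}{2}\right)\right)^{2} = \left(208 + \left(3 - \frac{15 \left(-3 - -3\right)}{2}\right)\right)^{2} = \left(208 + \left(3 - \frac{15 \left(-3 + 3\right)}{2}\right)\right)^{2} = \left(208 + \left(3 - \frac{15 \cdot 0}{2}\right)\right)^{2} = \left(208 + \left(3 - 0\right)\right)^{2} = \left(208 + \left(3 + 0\right)\right)^{2} = \left(208 + 3\right)^{2} = 211^{2} = 44521$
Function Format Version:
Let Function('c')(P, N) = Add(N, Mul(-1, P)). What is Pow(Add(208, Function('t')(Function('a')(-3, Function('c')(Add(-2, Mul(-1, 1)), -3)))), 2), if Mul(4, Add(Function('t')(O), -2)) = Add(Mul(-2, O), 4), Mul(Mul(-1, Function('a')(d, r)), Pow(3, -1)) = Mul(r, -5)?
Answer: 44521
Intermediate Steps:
Function('a')(d, r) = Mul(15, r) (Function('a')(d, r) = Mul(-3, Mul(r, -5)) = Mul(-3, Mul(-5, r)) = Mul(15, r))
Function('t')(O) = Add(3, Mul(Rational(-1, 2), O)) (Function('t')(O) = Add(2, Mul(Rational(1, 4), Add(Mul(-2, O), 4))) = Add(2, Mul(Rational(1, 4), Add(4, Mul(-2, O)))) = Add(2, Add(1, Mul(Rational(-1, 2), O))) = Add(3, Mul(Rational(-1, 2), O)))
Pow(Add(208, Function('t')(Function('a')(-3, Function('c')(Add(-2, Mul(-1, 1)), -3)))), 2) = Pow(Add(208, Add(3, Mul(Rational(-1, 2), Mul(15, Add(-3, Mul(-1, Add(-2, Mul(-1, 1)))))))), 2) = Pow(Add(208, Add(3, Mul(Rational(-1, 2), Mul(15, Add(-3, Mul(-1, Add(-2, -1))))))), 2) = Pow(Add(208, Add(3, Mul(Rational(-1, 2), Mul(15, Add(-3, Mul(-1, -3)))))), 2) = Pow(Add(208, Add(3, Mul(Rational(-1, 2), Mul(15, Add(-3, 3))))), 2) = Pow(Add(208, Add(3, Mul(Rational(-1, 2), Mul(15, 0)))), 2) = Pow(Add(208, Add(3, Mul(Rational(-1, 2), 0))), 2) = Pow(Add(208, Add(3, 0)), 2) = Pow(Add(208, 3), 2) = Pow(211, 2) = 44521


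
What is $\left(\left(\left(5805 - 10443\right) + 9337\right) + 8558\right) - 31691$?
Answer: $-18434$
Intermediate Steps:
$\left(\left(\left(5805 - 10443\right) + 9337\right) + 8558\right) - 31691 = \left(\left(-4638 + 9337\right) + 8558\right) - 31691 = \left(4699 + 8558\right) - 31691 = 13257 - 31691 = -18434$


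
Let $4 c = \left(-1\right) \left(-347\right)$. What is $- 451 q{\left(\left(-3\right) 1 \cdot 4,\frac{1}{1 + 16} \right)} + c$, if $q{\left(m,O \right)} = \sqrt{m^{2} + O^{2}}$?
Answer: $\frac{347}{4} - \frac{451 \sqrt{41617}}{17} \approx -5325.3$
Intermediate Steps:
$c = \frac{347}{4}$ ($c = \frac{\left(-1\right) \left(-347\right)}{4} = \frac{1}{4} \cdot 347 = \frac{347}{4} \approx 86.75$)
$q{\left(m,O \right)} = \sqrt{O^{2} + m^{2}}$
$- 451 q{\left(\left(-3\right) 1 \cdot 4,\frac{1}{1 + 16} \right)} + c = - 451 \sqrt{\left(\frac{1}{1 + 16}\right)^{2} + \left(\left(-3\right) 1 \cdot 4\right)^{2}} + \frac{347}{4} = - 451 \sqrt{\left(\frac{1}{17}\right)^{2} + \left(\left(-3\right) 4\right)^{2}} + \frac{347}{4} = - 451 \sqrt{\left(\frac{1}{17}\right)^{2} + \left(-12\right)^{2}} + \frac{347}{4} = - 451 \sqrt{\frac{1}{289} + 144} + \frac{347}{4} = - 451 \sqrt{\frac{41617}{289}} + \frac{347}{4} = - 451 \frac{\sqrt{41617}}{17} + \frac{347}{4} = - \frac{451 \sqrt{41617}}{17} + \frac{347}{4} = \frac{347}{4} - \frac{451 \sqrt{41617}}{17}$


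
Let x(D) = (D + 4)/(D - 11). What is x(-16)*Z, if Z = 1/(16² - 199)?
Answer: 4/513 ≈ 0.0077973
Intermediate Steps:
x(D) = (4 + D)/(-11 + D)
Z = 1/57 (Z = 1/(256 - 199) = 1/57 ≈ 0.017544)
x(-16)*Z = ((4 - 16)/(-11 - 16))*(1/57) = (-12/(-27))*(1/57) = -1/27*(-12)*(1/57) = (4/9)*(1/57) = 4/513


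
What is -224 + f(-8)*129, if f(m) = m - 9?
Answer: -2417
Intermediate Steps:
f(m) = -9 + m
-224 + f(-8)*129 = -224 + (-9 - 8)*129 = -224 - 17*129 = -224 - 2193 = -2417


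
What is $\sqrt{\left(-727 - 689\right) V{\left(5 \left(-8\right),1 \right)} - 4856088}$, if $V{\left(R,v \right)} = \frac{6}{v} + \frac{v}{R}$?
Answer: $\frac{3 i \sqrt{13512635}}{5} \approx 2205.6 i$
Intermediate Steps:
$\sqrt{\left(-727 - 689\right) V{\left(5 \left(-8\right),1 \right)} - 4856088} = \sqrt{\left(-727 - 689\right) \left(\frac{6}{1} + 1 \frac{1}{5 \left(-8\right)}\right) - 4856088} = \sqrt{- 1416 \left(6 \cdot 1 + 1 \frac{1}{-40}\right) - 4856088} = \sqrt{- 1416 \left(6 + 1 \left(- \frac{1}{40}\right)\right) - 4856088} = \sqrt{- 1416 \left(6 - \frac{1}{40}\right) - 4856088} = \sqrt{\left(-1416\right) \frac{239}{40} - 4856088} = \sqrt{- \frac{42303}{5} - 4856088} = \sqrt{- \frac{24322743}{5}} = \frac{3 i \sqrt{13512635}}{5}$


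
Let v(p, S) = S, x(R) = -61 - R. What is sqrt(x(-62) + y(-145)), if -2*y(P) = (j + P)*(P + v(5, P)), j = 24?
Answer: 2*I*sqrt(4386) ≈ 132.45*I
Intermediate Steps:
y(P) = -P*(24 + P) (y(P) = -(24 + P)*(P + P)/2 = -(24 + P)*2*P/2 = -P*(24 + P))
sqrt(x(-62) + y(-145)) = sqrt((-61 - 1*(-62)) - 145*(-24 - 1*(-145))) = sqrt((-61 + 62) - 145*(-24 + 145)) = sqrt(1 - 145*121) = sqrt(1 - 17545) = sqrt(-17544) = 2*I*sqrt(4386)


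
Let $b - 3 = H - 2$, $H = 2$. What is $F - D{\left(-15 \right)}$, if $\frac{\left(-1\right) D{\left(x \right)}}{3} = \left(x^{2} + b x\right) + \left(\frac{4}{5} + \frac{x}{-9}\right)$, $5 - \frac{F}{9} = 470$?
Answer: $- \frac{18188}{5} \approx -3637.6$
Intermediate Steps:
$F = -4185$ ($F = 45 - 4230 = -4185$)
$b = 3$ ($b = 3 + \left(2 - 2\right) = 3 + 0 = 3$)
$D{\left(x \right)} = - \frac{12}{5} - 3 x^{2} - \frac{26 x}{3}$ ($D{\left(x \right)} = - 3 \left(\left(x^{2} + 3 x\right) + \left(\frac{4}{5} + \frac{x}{-9}\right)\right) = - 3 \left(\left(x^{2} + 3 x\right) + \left(4 \cdot \frac{1}{5} + x \left(- \frac{1}{9}\right)\right)\right) = - 3 \left(\left(x^{2} + 3 x\right) - \left(- \frac{4}{5} + \frac{x}{9}\right)\right) = - 3 \left(\frac{4}{5} + x^{2} + \frac{26 x}{9}\right) = - \frac{12}{5} - 3 x^{2} - \frac{26 x}{3}$)
$F - D{\left(-15 \right)} = -4185 - \left(- \frac{12}{5} - 3 \left(-15\right)^{2} - -130\right) = -4185 - \left(- \frac{12}{5} - 675 + 130\right) = -4185 - - \frac{2737}{5} = -4185 + \frac{2737}{5} = - \frac{18188}{5}$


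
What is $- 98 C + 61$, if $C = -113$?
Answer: $11135$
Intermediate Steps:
$- 98 C + 61 = \left(-98\right) \left(-113\right) + 61 = 11074 + 61 = 11135$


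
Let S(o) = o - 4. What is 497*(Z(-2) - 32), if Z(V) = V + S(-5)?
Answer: -21371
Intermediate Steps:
S(o) = -4 + o
Z(V) = -9 + V (Z(V) = V + (-4 - 5) = V - 9 = -9 + V)
497*(Z(-2) - 32) = 497*((-9 - 2) - 32) = 497*(-11 - 32) = 497*(-43) = -21371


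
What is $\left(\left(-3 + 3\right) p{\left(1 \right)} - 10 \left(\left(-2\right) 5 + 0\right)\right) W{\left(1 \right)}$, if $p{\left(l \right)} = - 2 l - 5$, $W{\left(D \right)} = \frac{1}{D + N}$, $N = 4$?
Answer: $20$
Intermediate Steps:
$W{\left(D \right)} = \frac{1}{4 + D}$ ($W{\left(D \right)} = \frac{1}{D + 4} = \frac{1}{4 + D}$)
$p{\left(l \right)} = -5 - 2 l$
$\left(\left(-3 + 3\right) p{\left(1 \right)} - 10 \left(\left(-2\right) 5 + 0\right)\right) W{\left(1 \right)} = \frac{\left(-3 + 3\right) \left(-5 - 2\right) - 10 \left(\left(-2\right) 5 + 0\right)}{4 + 1} = \frac{0 \left(-5 - 2\right) - 10 \left(-10 + 0\right)}{5} = \left(0 \left(-7\right) - -100\right) \frac{1}{5} = \left(0 + 100\right) \frac{1}{5} = 100 \cdot \frac{1}{5} = 20$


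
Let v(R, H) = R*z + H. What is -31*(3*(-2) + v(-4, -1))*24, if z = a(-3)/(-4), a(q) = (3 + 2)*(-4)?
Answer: 20088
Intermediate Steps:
a(q) = -20 (a(q) = 5*(-4) = -20)
z = 5 (z = -20/(-4) = -20*(-¼) = 5)
v(R, H) = H + 5*R (v(R, H) = R*5 + H = 5*R + H = H + 5*R)
-31*(3*(-2) + v(-4, -1))*24 = -31*(3*(-2) + (-1 + 5*(-4)))*24 = -31*(-6 + (-1 - 20))*24 = -31*(-6 - 21)*24 = -31*(-27)*24 = 837*24 = 20088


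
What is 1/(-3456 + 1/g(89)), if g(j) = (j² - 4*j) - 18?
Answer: -7547/26082431 ≈ -0.00028935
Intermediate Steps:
g(j) = -18 + j² - 4*j
1/(-3456 + 1/g(89)) = 1/(-3456 + 1/(-18 + 89² - 4*89)) = 1/(-3456 + 1/(-18 + 7921 - 356)) = 1/(-3456 + 1/7547) = 1/(-26082431/7547) = -7547/26082431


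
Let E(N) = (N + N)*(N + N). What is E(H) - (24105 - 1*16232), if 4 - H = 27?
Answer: -5757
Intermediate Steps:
H = -23 (H = 4 - 1*27 = 4 - 27 = -23)
E(N) = 4*N² (E(N) = (2*N)*(2*N) = 4*N²)
E(H) - (24105 - 1*16232) = 4*(-23)² - (24105 - 1*16232) = 4*529 - (24105 - 16232) = 2116 - 1*7873 = 2116 - 7873 = -5757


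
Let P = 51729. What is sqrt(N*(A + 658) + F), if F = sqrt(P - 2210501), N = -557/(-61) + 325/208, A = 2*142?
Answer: sqrt(599730894 + 119072*I*sqrt(539693))/244 ≈ 100.63 + 7.3003*I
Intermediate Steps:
A = 284
N = 10437/976 (N = -557*(-1/61) + 325*(1/208) = 557/61 + 25/16 = 10437/976 ≈ 10.694)
F = 2*I*sqrt(539693) (F = sqrt(51729 - 2210501) = sqrt(-2158772) = 2*I*sqrt(539693) ≈ 1469.3*I)
sqrt(N*(A + 658) + F) = sqrt(10437*(284 + 658)/976 + 2*I*sqrt(539693)) = sqrt((10437/976)*942 + 2*I*sqrt(539693)) = sqrt(4915827/488 + 2*I*sqrt(539693))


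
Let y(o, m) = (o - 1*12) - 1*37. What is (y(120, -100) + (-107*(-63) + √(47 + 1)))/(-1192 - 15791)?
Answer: -6812/16983 - 4*√3/16983 ≈ -0.40152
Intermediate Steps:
y(o, m) = -49 + o (y(o, m) = (o - 12) - 37 = (-12 + o) - 37 = -49 + o)
(y(120, -100) + (-107*(-63) + √(47 + 1)))/(-1192 - 15791) = ((-49 + 120) + (-107*(-63) + √(47 + 1)))/(-1192 - 15791) = (71 + (6741 + √48))/(-16983) = (71 + (6741 + 4*√3))*(-1/16983) = (6812 + 4*√3)*(-1/16983) = -6812/16983 - 4*√3/16983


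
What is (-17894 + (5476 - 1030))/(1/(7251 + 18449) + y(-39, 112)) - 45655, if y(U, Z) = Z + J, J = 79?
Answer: -224452357755/4908701 ≈ -45725.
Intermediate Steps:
y(U, Z) = 79 + Z (y(U, Z) = Z + 79 = 79 + Z)
(-17894 + (5476 - 1030))/(1/(7251 + 18449) + y(-39, 112)) - 45655 = (-17894 + (5476 - 1030))/(1/(7251 + 18449) + (79 + 112)) - 45655 = (-17894 + 4446)/(1/25700 + 191) - 45655 = -13448/(1/25700 + 191) - 45655 = -13448/4908701/25700 - 45655 = -13448*25700/4908701 - 45655 = -345613600/4908701 - 45655 = -224452357755/4908701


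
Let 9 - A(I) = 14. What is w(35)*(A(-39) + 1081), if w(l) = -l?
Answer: -37660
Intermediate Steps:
A(I) = -5 (A(I) = 9 - 1*14 = 9 - 14 = -5)
w(35)*(A(-39) + 1081) = (-1*35)*(-5 + 1081) = -35*1076 = -37660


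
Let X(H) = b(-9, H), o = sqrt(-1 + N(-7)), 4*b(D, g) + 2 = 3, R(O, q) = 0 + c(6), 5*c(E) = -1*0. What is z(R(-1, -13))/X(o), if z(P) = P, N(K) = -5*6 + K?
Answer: 0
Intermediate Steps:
N(K) = -30 + K
c(E) = 0 (c(E) = (-1*0)/5 = (1/5)*0 = 0)
R(O, q) = 0 (R(O, q) = 0 + 0 = 0)
b(D, g) = 1/4 (b(D, g) = -1/2 + (1/4)*3 = -1/2 + 3/4 = 1/4)
o = I*sqrt(38) (o = sqrt(-1 + (-30 - 7)) = sqrt(-1 - 37) = sqrt(-38) = I*sqrt(38) ≈ 6.1644*I)
X(H) = 1/4
z(R(-1, -13))/X(o) = 0/(1/4) = 0*4 = 0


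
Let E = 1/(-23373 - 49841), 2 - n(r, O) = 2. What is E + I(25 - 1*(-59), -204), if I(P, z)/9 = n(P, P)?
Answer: -1/73214 ≈ -1.3659e-5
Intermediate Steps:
n(r, O) = 0 (n(r, O) = 2 - 1*2 = 2 - 2 = 0)
I(P, z) = 0 (I(P, z) = 9*0 = 0)
E = -1/73214 (E = 1/(-73214) = -1/73214 ≈ -1.3659e-5)
E + I(25 - 1*(-59), -204) = -1/73214 + 0 = -1/73214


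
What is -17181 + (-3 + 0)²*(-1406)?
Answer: -29835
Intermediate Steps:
-17181 + (-3 + 0)²*(-1406) = -17181 + (-3)²*(-1406) = -17181 + 9*(-1406) = -17181 - 12654 = -29835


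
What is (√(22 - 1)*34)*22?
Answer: 748*√21 ≈ 3427.8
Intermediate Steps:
(√(22 - 1)*34)*22 = (√21*34)*22 = (34*√21)*22 = 748*√21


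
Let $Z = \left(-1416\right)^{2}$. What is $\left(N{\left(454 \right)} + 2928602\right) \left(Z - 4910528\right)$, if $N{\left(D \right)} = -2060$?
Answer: $-8502985837824$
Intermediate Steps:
$Z = 2005056$
$\left(N{\left(454 \right)} + 2928602\right) \left(Z - 4910528\right) = \left(-2060 + 2928602\right) \left(2005056 - 4910528\right) = 2926542 \left(-2905472\right) = -8502985837824$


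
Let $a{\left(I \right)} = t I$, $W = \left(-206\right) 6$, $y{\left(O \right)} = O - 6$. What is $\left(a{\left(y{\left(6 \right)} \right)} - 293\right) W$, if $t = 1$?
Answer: $362148$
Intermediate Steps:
$y{\left(O \right)} = -6 + O$ ($y{\left(O \right)} = O - 6 = -6 + O$)
$W = -1236$
$a{\left(I \right)} = I$ ($a{\left(I \right)} = 1 I = I$)
$\left(a{\left(y{\left(6 \right)} \right)} - 293\right) W = \left(\left(-6 + 6\right) - 293\right) \left(-1236\right) = \left(0 - 293\right) \left(-1236\right) = \left(-293\right) \left(-1236\right) = 362148$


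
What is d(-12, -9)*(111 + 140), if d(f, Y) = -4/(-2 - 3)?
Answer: 1004/5 ≈ 200.80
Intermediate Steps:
d(f, Y) = 4/5 (d(f, Y) = -4/(-5) = -4*(-1/5) = 4/5)
d(-12, -9)*(111 + 140) = 4*(111 + 140)/5 = (4/5)*251 = 1004/5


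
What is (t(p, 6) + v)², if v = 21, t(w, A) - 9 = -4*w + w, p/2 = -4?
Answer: 2916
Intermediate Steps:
p = -8 (p = 2*(-4) = -8)
t(w, A) = 9 - 3*w (t(w, A) = 9 + (-4*w + w) = 9 - 3*w)
(t(p, 6) + v)² = ((9 - 3*(-8)) + 21)² = ((9 + 24) + 21)² = (33 + 21)² = 54² = 2916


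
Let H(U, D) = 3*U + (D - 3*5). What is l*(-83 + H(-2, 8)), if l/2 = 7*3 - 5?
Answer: -3072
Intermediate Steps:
l = 32 (l = 2*(7*3 - 5) = 2*(21 - 5) = 2*16 = 32)
H(U, D) = -15 + D + 3*U (H(U, D) = 3*U + (D - 15) = 3*U + (-15 + D) = -15 + D + 3*U)
l*(-83 + H(-2, 8)) = 32*(-83 + (-15 + 8 + 3*(-2))) = 32*(-83 + (-15 + 8 - 6)) = 32*(-83 - 13) = 32*(-96) = -3072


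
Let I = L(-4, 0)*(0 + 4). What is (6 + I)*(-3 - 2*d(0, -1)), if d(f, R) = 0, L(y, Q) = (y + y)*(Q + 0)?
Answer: -18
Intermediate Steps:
L(y, Q) = 2*Q*y (L(y, Q) = (2*y)*Q = 2*Q*y)
I = 0 (I = (2*0*(-4))*(0 + 4) = 0*4 = 0)
(6 + I)*(-3 - 2*d(0, -1)) = (6 + 0)*(-3 - 2*0) = 6*(-3 + 0) = 6*(-3) = -18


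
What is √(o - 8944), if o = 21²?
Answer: I*√8503 ≈ 92.212*I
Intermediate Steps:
o = 441
√(o - 8944) = √(441 - 8944) = √(-8503) = I*√8503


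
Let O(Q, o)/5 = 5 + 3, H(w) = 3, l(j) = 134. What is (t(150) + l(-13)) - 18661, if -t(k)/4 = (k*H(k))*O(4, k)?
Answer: -90527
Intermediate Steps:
O(Q, o) = 40 (O(Q, o) = 5*(5 + 3) = 5*8 = 40)
t(k) = -480*k (t(k) = -4*k*3*40 = -4*3*k*40 = -480*k)
(t(150) + l(-13)) - 18661 = (-480*150 + 134) - 18661 = (-72000 + 134) - 18661 = -71866 - 18661 = -90527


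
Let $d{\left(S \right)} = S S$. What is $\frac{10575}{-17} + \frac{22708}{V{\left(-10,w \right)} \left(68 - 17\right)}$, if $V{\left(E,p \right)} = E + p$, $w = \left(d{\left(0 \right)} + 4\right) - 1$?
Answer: $- \frac{2057}{3} \approx -685.67$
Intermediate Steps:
$d{\left(S \right)} = S^{2}$
$w = 3$ ($w = \left(0^{2} + 4\right) - 1 = \left(0 + 4\right) - 1 = 4 - 1 = 3$)
$\frac{10575}{-17} + \frac{22708}{V{\left(-10,w \right)} \left(68 - 17\right)} = \frac{10575}{-17} + \frac{22708}{\left(-10 + 3\right) \left(68 - 17\right)} = 10575 \left(- \frac{1}{17}\right) + \frac{22708}{\left(-7\right) 51} = - \frac{10575}{17} + \frac{22708}{-357} = - \frac{10575}{17} + 22708 \left(- \frac{1}{357}\right) = - \frac{10575}{17} - \frac{3244}{51} = - \frac{2057}{3}$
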